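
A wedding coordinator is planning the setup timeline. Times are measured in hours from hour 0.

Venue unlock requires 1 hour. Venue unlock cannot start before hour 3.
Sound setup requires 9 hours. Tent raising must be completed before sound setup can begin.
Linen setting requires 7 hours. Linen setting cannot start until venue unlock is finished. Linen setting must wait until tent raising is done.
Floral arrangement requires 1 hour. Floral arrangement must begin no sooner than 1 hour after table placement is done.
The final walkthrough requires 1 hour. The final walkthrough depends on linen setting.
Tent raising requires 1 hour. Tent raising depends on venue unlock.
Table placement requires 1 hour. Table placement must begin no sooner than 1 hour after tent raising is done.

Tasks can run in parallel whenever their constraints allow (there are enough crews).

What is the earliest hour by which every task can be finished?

14

After its own release at hour 3, venue unlock can start at hour 3 and finishes at hour 4.
Tent raising cannot begin until venue unlock (finishes hour 4). It runs from hour 4 to 4 + 1 = hour 5.
After tent raising (finishes hour 5), sound setup can start at hour 5 and finishes at hour 14.
Linen setting cannot start until venue unlock (finishes hour 4); tent raising (finishes hour 5). The controlling bound is hour 5, so linen setting finishes at 5 + 7 = hour 12.
After linen setting (finishes hour 12), the final walkthrough can start at hour 12 and finishes at hour 13.
Table placement waits on tent raising (finishes hour 5, plus 1-hour gap → hour 6), so it starts at hour 6 and finishes at 6 + 1 = hour 7.
After table placement (finishes hour 7, plus 1-hour gap → hour 8), floral arrangement can start at hour 8 and finishes at hour 9.
All tasks are finished once the last one completes. Finish times: Venue unlock at 4, Tent raising at 5, Table placement at 7, Linen setting at 12, Floral arrangement at 9, Sound setup at 14, The final walkthrough at 13. The latest is hour 14.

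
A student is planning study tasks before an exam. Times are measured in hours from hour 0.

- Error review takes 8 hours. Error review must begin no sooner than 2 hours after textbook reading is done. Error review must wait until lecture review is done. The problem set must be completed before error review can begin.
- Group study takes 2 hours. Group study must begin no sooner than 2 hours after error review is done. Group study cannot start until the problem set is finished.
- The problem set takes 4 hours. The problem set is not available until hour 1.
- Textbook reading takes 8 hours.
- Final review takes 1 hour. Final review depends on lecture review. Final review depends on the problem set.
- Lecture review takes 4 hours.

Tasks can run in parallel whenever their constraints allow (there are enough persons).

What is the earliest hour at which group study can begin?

20

The problem set waits on its own release at hour 1, so it starts at hour 1 and finishes at 1 + 4 = hour 5.
Lecture review can start immediately at hour 0; it finishes at hour 4.
Nothing blocks textbook reading, so it runs from hour 0 to hour 8.
For error review: textbook reading (finishes hour 8, plus 2-hour gap → hour 10); lecture review (finishes hour 4); the problem set (finishes hour 5). Taking the maximum gives a start of hour 10, and it finishes at 10 + 8 = hour 18.
Group study waits on error review (finishes hour 18, plus 2-hour gap → hour 20); the problem set (finishes hour 5). The latest of these is hour 20, which is the earliest group study can start.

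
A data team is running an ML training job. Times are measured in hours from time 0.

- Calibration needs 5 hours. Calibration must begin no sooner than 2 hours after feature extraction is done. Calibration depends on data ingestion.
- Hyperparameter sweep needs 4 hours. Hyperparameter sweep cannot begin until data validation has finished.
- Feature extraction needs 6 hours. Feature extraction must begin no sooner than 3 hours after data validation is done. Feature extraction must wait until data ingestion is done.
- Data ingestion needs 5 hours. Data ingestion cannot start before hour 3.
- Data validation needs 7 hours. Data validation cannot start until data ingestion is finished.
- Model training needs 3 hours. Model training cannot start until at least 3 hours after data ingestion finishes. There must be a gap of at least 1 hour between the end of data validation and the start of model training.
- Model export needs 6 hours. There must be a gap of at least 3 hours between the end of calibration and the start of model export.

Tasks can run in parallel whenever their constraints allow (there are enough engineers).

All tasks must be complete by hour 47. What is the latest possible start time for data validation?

Model export has no dependents, so it just needs to finish by hour 47. Starting by 47 − 6 = hour 41 achieves that.
Since model export (must start by hour 41, minus 3-hour gap → hour 38) depends on it, calibration must finish by hour 38. Backing off its 5-hour duration gives a latest start of hour 33.
Since calibration (must start by hour 33, minus 2-hour gap → hour 31) depends on it, feature extraction must finish by hour 31. Backing off its 6-hour duration gives a latest start of hour 25.
Hyperparameter sweep has no dependents, so it just needs to finish by hour 47. Starting by 47 − 4 = hour 43 achieves that.
Model training must finish by hour 47; it takes 3 hours, so it must start by 47 − 3 = hour 44.
Data validation feeds feature extraction (must start by hour 25, minus 3-hour gap → hour 22); hyperparameter sweep (must start by hour 43); model training (must start by hour 44, minus 1-hour gap → hour 43). Taking the minimum, data validation must finish by hour 22 and start by 22 − 7 = hour 15.

15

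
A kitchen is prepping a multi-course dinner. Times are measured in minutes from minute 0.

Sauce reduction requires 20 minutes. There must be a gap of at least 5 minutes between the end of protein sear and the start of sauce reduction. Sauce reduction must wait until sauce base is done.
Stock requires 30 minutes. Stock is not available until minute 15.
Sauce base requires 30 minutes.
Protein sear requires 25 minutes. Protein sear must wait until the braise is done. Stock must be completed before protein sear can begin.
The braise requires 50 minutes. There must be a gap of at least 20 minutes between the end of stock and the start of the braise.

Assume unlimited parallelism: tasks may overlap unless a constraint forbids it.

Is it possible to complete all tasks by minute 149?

Nothing blocks sauce base, so it runs from minute 0 to minute 30.
Stock cannot begin until its own release at minute 15. It runs from minute 15 to 15 + 30 = minute 45.
The braise waits on stock (finishes minute 45, plus 20-minute gap → minute 65), so it starts at minute 65 and finishes at 65 + 50 = minute 115.
For protein sear: the braise (finishes minute 115); stock (finishes minute 45). Taking the maximum gives a start of minute 115, and it finishes at 115 + 25 = minute 140.
For sauce reduction: protein sear (finishes minute 140, plus 5-minute gap → minute 145); sauce base (finishes minute 30). Taking the maximum gives a start of minute 145, and it finishes at 145 + 20 = minute 165.
The earliest everything can be done is minute 165, which is after the deadline of 149, so it is not possible.

No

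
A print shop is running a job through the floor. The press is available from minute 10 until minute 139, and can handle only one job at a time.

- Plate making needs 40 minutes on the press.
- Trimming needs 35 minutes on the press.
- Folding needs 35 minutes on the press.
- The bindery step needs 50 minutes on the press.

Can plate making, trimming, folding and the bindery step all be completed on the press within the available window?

No

The press window is 139 − 10 = 129 minutes.
Running back to back, the jobs need 40 + 35 + 35 + 50 = 160 minutes on the press.
Since 160 > 129, they cannot all fit.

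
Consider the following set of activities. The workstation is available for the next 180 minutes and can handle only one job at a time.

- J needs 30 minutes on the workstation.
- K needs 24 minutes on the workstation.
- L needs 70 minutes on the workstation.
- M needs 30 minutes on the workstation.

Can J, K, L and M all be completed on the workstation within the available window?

Running back to back, the jobs need 30 + 24 + 70 + 30 = 154 minutes on the workstation.
Since 154 ≤ 180, they fit within the window.

Yes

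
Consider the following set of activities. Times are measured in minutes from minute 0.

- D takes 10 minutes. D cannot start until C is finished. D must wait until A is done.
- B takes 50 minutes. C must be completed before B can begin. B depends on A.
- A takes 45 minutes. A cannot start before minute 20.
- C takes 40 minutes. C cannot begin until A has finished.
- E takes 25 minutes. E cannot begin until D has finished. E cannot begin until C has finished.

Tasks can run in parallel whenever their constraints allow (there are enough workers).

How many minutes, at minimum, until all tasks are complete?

A cannot begin until its own release at minute 20. It runs from minute 20 to 20 + 45 = minute 65.
C waits on A (finishes minute 65), so it starts at minute 65 and finishes at 65 + 40 = minute 105.
D has to wait for C (finishes minute 105); A (finishes minute 65). The latest of these is minute 105, so D runs minute 105 to 105 + 10 = minute 115.
For E: D (finishes minute 115); C (finishes minute 105). Taking the maximum gives a start of minute 115, and it finishes at 115 + 25 = minute 140.
B cannot start until C (finishes minute 105); A (finishes minute 65). The controlling bound is minute 105, so B finishes at 105 + 50 = minute 155.
All tasks are finished once the last one completes. Finish times: A at 65, B at 155, C at 105, D at 115, E at 140. The latest is minute 155.

155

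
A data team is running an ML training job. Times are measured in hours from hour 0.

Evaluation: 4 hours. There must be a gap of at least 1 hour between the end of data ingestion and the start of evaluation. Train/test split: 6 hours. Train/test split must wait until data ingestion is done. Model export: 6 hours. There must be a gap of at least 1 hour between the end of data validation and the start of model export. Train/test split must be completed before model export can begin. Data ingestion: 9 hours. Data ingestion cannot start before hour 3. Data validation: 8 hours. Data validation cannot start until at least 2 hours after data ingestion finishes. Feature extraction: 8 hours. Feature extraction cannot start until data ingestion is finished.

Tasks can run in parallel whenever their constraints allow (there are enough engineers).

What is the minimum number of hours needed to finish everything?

After its own release at hour 3, data ingestion can start at hour 3 and finishes at hour 12.
Evaluation cannot begin until data ingestion (finishes hour 12, plus 1-hour gap → hour 13). It runs from hour 13 to 13 + 4 = hour 17.
After data ingestion (finishes hour 12), train/test split can start at hour 12 and finishes at hour 18.
After data ingestion (finishes hour 12), feature extraction can start at hour 12 and finishes at hour 20.
Data validation cannot begin until data ingestion (finishes hour 12, plus 2-hour gap → hour 14). It runs from hour 14 to 14 + 8 = hour 22.
Model export cannot start until data validation (finishes hour 22, plus 1-hour gap → hour 23); train/test split (finishes hour 18). The controlling bound is hour 23, so model export finishes at 23 + 6 = hour 29.
All tasks are finished once the last one completes. Finish times: Data ingestion at 12, Data validation at 22, Feature extraction at 20, Train/test split at 18, Evaluation at 17, Model export at 29. The latest is hour 29.

29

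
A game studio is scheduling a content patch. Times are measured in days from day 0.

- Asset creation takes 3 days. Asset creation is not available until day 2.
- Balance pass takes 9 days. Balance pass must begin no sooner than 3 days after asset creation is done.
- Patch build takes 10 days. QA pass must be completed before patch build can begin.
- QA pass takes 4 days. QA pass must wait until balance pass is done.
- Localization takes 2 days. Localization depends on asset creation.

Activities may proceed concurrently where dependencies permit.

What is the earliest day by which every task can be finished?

31

After its own release at day 2, asset creation can start at day 2 and finishes at day 5.
Localization cannot begin until asset creation (finishes day 5). It runs from day 5 to 5 + 2 = day 7.
After asset creation (finishes day 5, plus 3-day gap → day 8), balance pass can start at day 8 and finishes at day 17.
QA pass waits on balance pass (finishes day 17), so it starts at day 17 and finishes at 17 + 4 = day 21.
After QA pass (finishes day 21), patch build can start at day 21 and finishes at day 31.
All tasks are finished once the last one completes. Finish times: Asset creation at 5, Balance pass at 17, Localization at 7, QA pass at 21, Patch build at 31. The latest is day 31.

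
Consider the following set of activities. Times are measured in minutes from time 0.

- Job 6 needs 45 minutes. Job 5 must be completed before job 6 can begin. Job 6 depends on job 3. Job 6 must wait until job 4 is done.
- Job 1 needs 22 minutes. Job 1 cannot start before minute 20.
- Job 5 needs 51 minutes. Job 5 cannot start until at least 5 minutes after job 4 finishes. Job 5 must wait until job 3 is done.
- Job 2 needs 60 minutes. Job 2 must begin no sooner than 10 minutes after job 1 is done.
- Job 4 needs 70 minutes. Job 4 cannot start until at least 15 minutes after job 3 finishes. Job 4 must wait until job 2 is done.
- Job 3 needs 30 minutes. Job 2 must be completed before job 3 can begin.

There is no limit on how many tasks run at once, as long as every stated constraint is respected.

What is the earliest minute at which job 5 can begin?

Job 1 waits on its own release at minute 20, so it starts at minute 20 and finishes at 20 + 22 = minute 42.
After job 1 (finishes minute 42, plus 10-minute gap → minute 52), job 2 can start at minute 52 and finishes at minute 112.
Job 3 waits on job 2 (finishes minute 112), so it starts at minute 112 and finishes at 112 + 30 = minute 142.
Job 4 needs all of job 3 (finishes minute 142, plus 15-minute gap → minute 157); job 2 (finishes minute 112). That puts its earliest start at minute 157; it finishes at 157 + 70 = minute 227.
Job 5 waits on job 4 (finishes minute 227, plus 5-minute gap → minute 232); job 3 (finishes minute 142). The latest of these is minute 232, which is the earliest job 5 can start.

232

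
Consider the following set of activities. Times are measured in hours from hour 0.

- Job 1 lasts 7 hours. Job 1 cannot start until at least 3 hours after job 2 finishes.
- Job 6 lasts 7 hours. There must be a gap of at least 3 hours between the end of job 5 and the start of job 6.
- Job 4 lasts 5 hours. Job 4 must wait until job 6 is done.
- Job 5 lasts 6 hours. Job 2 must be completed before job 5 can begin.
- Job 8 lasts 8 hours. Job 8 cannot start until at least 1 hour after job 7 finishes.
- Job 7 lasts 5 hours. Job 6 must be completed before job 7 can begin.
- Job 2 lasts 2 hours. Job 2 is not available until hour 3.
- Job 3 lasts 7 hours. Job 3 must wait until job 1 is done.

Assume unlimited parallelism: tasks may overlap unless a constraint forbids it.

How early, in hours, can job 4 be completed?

26

Job 2 cannot begin until its own release at hour 3. It runs from hour 3 to 3 + 2 = hour 5.
Job 5 cannot begin until job 2 (finishes hour 5). It runs from hour 5 to 5 + 6 = hour 11.
Job 6 waits on job 5 (finishes hour 11, plus 3-hour gap → hour 14), so it starts at hour 14 and finishes at 14 + 7 = hour 21.
Job 4 cannot begin until job 6 (finishes hour 21). It runs from hour 21 to 21 + 5 = hour 26.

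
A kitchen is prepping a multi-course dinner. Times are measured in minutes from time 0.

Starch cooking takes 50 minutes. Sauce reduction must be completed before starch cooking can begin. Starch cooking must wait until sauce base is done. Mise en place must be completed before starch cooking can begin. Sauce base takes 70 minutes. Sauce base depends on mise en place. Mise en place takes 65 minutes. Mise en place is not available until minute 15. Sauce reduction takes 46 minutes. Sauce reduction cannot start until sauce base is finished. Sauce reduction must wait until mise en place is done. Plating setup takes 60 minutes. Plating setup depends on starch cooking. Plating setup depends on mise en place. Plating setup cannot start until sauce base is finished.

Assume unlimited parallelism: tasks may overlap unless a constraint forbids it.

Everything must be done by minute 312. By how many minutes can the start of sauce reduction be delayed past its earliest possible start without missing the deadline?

Mise en place cannot begin until its own release at minute 15. It runs from minute 15 to 15 + 65 = minute 80.
After mise en place (finishes minute 80), sauce base can start at minute 80 and finishes at minute 150.
Sauce reduction needs all of sauce base (finishes minute 150); mise en place (finishes minute 80). That puts its earliest start at minute 150; it finishes at 150 + 46 = minute 196.

Working backward from the deadline:
Plating setup has no dependents, so it just needs to finish by minute 312. Starting by 312 − 60 = minute 252 achieves that.
Starch cooking has to be done before plating setup (must start by minute 252). That means finishing by minute 252, i.e. starting by 252 − 50 = minute 202.
Sauce reduction has to be done before starch cooking (must start by minute 202). That means finishing by minute 202, i.e. starting by 202 − 46 = minute 156.
So sauce reduction can start as early as minute 150 and as late as minute 156, giving 156 − 150 = 6 minutes of slack.

6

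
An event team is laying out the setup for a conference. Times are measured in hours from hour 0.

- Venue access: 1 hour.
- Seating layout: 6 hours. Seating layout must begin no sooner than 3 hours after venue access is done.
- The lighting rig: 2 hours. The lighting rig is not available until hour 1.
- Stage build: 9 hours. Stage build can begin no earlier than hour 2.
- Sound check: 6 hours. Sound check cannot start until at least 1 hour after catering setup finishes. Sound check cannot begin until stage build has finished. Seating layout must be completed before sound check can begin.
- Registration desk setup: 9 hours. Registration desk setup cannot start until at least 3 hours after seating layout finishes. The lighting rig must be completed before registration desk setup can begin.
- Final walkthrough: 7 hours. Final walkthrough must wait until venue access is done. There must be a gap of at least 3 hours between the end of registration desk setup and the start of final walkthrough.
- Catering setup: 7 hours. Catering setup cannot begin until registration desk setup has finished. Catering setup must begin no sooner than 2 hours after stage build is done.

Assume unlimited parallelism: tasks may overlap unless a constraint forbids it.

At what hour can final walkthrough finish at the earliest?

32

The lighting rig waits on its own release at hour 1, so it starts at hour 1 and finishes at 1 + 2 = hour 3.
Venue access can start immediately at hour 0; it finishes at hour 1.
After venue access (finishes hour 1, plus 3-hour gap → hour 4), seating layout can start at hour 4 and finishes at hour 10.
Registration desk setup has to wait for seating layout (finishes hour 10, plus 3-hour gap → hour 13); the lighting rig (finishes hour 3). The latest of these is hour 13, so registration desk setup runs hour 13 to 13 + 9 = hour 22.
Final walkthrough cannot start until venue access (finishes hour 1); registration desk setup (finishes hour 22, plus 3-hour gap → hour 25). The controlling bound is hour 25, so final walkthrough finishes at 25 + 7 = hour 32.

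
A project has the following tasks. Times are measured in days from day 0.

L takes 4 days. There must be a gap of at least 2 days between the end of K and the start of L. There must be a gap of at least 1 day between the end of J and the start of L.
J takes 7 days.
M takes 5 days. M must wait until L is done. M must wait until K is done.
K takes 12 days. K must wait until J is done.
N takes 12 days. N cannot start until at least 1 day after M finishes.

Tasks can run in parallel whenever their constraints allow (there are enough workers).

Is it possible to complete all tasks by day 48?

J can start immediately at day 0; it finishes at day 7.
K cannot begin until J (finishes day 7). It runs from day 7 to 7 + 12 = day 19.
For L: K (finishes day 19, plus 2-day gap → day 21); J (finishes day 7, plus 1-day gap → day 8). Taking the maximum gives a start of day 21, and it finishes at 21 + 4 = day 25.
For M: L (finishes day 25); K (finishes day 19). Taking the maximum gives a start of day 25, and it finishes at 25 + 5 = day 30.
N cannot begin until M (finishes day 30, plus 1-day gap → day 31). It runs from day 31 to 31 + 12 = day 43.
Every task is finished by day 43, which is no later than the deadline of 48, so the schedule is feasible.

Yes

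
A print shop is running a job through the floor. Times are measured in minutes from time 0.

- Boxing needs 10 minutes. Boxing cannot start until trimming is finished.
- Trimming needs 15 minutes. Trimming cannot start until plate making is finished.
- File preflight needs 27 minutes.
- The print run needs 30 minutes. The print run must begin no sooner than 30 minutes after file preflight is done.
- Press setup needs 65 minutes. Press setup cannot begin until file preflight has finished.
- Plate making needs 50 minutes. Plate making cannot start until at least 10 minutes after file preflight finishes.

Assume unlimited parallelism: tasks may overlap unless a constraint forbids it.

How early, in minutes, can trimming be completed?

102

File preflight has no prerequisites, so it starts at minute 0 and finishes at minute 27.
After file preflight (finishes minute 27, plus 10-minute gap → minute 37), plate making can start at minute 37 and finishes at minute 87.
After plate making (finishes minute 87), trimming can start at minute 87 and finishes at minute 102.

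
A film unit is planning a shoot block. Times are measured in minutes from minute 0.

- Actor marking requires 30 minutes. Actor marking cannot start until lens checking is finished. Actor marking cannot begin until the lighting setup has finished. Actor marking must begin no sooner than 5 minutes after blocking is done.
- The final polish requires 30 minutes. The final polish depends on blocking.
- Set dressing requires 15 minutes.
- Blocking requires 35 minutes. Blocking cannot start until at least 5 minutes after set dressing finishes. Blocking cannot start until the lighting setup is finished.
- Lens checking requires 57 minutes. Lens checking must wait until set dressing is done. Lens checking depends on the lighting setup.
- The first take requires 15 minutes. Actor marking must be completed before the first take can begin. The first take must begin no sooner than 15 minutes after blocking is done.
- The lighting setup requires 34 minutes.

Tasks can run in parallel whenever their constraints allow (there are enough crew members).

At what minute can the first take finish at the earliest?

136

The lighting setup has no prerequisites, so it starts at minute 0 and finishes at minute 34.
Nothing blocks set dressing, so it runs from minute 0 to minute 15.
Blocking cannot start until set dressing (finishes minute 15, plus 5-minute gap → minute 20); the lighting setup (finishes minute 34). The controlling bound is minute 34, so blocking finishes at 34 + 35 = minute 69.
Lens checking cannot start until set dressing (finishes minute 15); the lighting setup (finishes minute 34). The controlling bound is minute 34, so lens checking finishes at 34 + 57 = minute 91.
Actor marking cannot start until lens checking (finishes minute 91); the lighting setup (finishes minute 34); blocking (finishes minute 69, plus 5-minute gap → minute 74). The controlling bound is minute 91, so actor marking finishes at 91 + 30 = minute 121.
The first take has to wait for actor marking (finishes minute 121); blocking (finishes minute 69, plus 15-minute gap → minute 84). The latest of these is minute 121, so the first take runs minute 121 to 121 + 15 = minute 136.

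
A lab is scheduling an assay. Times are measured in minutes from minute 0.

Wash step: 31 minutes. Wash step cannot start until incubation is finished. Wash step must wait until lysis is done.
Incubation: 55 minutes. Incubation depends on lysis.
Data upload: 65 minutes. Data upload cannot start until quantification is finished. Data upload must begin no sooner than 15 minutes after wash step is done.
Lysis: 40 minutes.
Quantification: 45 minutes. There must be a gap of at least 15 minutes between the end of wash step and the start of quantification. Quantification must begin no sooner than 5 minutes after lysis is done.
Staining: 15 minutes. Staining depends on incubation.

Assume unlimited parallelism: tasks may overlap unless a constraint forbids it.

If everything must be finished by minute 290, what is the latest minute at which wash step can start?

To finish by minute 290, data upload (duration 65) must start no later than minute 225.
Quantification has to be done before data upload (must start by minute 225). That means finishing by minute 225, i.e. starting by 225 − 45 = minute 180.
Wash step must finish in time for quantification (must start by minute 180, minus 15-minute gap → minute 165); data upload (must start by minute 225, minus 15-minute gap → minute 210). The tightest is minute 165, so wash step must start by 165 − 31 = minute 134.

134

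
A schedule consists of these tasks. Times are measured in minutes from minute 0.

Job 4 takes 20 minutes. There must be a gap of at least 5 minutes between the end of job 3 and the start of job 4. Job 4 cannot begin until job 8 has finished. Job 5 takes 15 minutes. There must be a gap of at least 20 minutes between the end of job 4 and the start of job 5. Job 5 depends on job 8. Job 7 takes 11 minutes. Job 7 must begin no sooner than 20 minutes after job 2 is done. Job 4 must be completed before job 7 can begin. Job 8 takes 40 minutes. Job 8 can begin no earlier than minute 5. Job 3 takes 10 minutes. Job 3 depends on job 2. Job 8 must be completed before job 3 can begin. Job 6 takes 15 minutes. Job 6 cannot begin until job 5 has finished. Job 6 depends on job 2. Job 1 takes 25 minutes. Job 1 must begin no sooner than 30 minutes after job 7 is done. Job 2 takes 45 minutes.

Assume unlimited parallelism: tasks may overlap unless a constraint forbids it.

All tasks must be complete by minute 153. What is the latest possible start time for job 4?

Job 6 has no dependents, so it just needs to finish by minute 153. Starting by 153 − 15 = minute 138 achieves that.
Job 5 must finish before job 6 (must start by minute 138). With a 15-minute duration, job 5 must start by 138 − 15 = minute 123.
Nothing follows job 1; the deadline of minute 153 is its only limit. It must start by 153 − 25 = minute 128.
Job 7 has to be done before job 1 (must start by minute 128, minus 30-minute gap → minute 98). That means finishing by minute 98, i.e. starting by 98 − 11 = minute 87.
For job 4: job 5 (must start by minute 123, minus 20-minute gap → minute 103); job 7 (must start by minute 87). The most restrictive is minute 87; with a 20-minute duration, job 4 must start by minute 67.

67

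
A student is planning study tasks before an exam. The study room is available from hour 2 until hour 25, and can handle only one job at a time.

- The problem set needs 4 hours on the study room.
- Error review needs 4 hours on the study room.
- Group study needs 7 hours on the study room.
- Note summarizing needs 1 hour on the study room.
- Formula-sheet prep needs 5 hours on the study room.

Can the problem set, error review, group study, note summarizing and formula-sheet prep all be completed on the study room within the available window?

The study room window is 25 − 2 = 23 hours.
Running back to back, the jobs need 4 + 4 + 7 + 1 + 5 = 21 hours on the study room.
Since 21 ≤ 23, they fit within the window.

Yes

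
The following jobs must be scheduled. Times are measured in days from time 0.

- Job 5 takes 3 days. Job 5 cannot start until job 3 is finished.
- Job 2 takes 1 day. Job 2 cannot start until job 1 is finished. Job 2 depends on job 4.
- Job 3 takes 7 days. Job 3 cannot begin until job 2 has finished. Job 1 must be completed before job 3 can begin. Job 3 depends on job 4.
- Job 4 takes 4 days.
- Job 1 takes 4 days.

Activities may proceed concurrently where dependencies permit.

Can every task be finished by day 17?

Yes

Job 4 can start immediately at day 0; it finishes at day 4.
Job 1 has no prerequisites, so it starts at day 0 and finishes at day 4.
Job 2 needs all of job 1 (finishes day 4); job 4 (finishes day 4). That puts its earliest start at day 4; it finishes at 4 + 1 = day 5.
For job 3: job 2 (finishes day 5); job 1 (finishes day 4); job 4 (finishes day 4). Taking the maximum gives a start of day 5, and it finishes at 5 + 7 = day 12.
After job 3 (finishes day 12), job 5 can start at day 12 and finishes at day 15.
Every task is finished by day 15, which is no later than the deadline of 17, so the schedule is feasible.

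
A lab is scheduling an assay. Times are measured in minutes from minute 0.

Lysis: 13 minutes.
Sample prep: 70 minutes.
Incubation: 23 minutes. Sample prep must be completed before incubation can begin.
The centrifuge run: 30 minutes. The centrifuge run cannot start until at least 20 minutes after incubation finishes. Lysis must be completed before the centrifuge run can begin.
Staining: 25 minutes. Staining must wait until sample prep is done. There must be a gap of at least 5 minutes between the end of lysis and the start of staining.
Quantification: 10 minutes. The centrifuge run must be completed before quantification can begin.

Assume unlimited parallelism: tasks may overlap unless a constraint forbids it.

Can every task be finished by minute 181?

Yes

Lysis has no prerequisites, so it starts at minute 0 and finishes at minute 13.
Nothing blocks sample prep, so it runs from minute 0 to minute 70.
Staining has to wait for sample prep (finishes minute 70); lysis (finishes minute 13, plus 5-minute gap → minute 18). The latest of these is minute 70, so staining runs minute 70 to 70 + 25 = minute 95.
Incubation waits on sample prep (finishes minute 70), so it starts at minute 70 and finishes at 70 + 23 = minute 93.
The centrifuge run needs all of incubation (finishes minute 93, plus 20-minute gap → minute 113); lysis (finishes minute 13). That puts its earliest start at minute 113; it finishes at 113 + 30 = minute 143.
After the centrifuge run (finishes minute 143), quantification can start at minute 143 and finishes at minute 153.
Every task is finished by minute 153, which is no later than the deadline of 181, so the schedule is feasible.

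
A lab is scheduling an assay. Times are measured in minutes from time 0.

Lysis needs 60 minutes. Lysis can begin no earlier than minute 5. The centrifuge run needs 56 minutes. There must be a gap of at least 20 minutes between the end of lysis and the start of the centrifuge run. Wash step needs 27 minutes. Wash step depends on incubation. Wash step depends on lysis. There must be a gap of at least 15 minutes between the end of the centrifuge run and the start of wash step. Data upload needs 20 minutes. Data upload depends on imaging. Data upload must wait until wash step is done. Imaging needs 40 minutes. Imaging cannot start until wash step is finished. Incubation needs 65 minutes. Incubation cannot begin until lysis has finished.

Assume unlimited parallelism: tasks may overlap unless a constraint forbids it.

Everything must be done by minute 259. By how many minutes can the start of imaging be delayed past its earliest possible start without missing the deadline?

After its own release at minute 5, lysis can start at minute 5 and finishes at minute 65.
After lysis (finishes minute 65, plus 20-minute gap → minute 85), the centrifuge run can start at minute 85 and finishes at minute 141.
Incubation cannot begin until lysis (finishes minute 65). It runs from minute 65 to 65 + 65 = minute 130.
Wash step has to wait for incubation (finishes minute 130); lysis (finishes minute 65); the centrifuge run (finishes minute 141, plus 15-minute gap → minute 156). The latest of these is minute 156, so wash step runs minute 156 to 156 + 27 = minute 183.
After wash step (finishes minute 183), imaging can start at minute 183 and finishes at minute 223.

Working backward from the deadline:
Nothing follows data upload; the deadline of minute 259 is its only limit. It must start by 259 − 20 = minute 239.
Since data upload (must start by minute 239) depends on it, imaging must finish by minute 239. Backing off its 40-minute duration gives a latest start of minute 199.
So imaging can start as early as minute 183 and as late as minute 199, giving 199 − 183 = 16 minutes of slack.

16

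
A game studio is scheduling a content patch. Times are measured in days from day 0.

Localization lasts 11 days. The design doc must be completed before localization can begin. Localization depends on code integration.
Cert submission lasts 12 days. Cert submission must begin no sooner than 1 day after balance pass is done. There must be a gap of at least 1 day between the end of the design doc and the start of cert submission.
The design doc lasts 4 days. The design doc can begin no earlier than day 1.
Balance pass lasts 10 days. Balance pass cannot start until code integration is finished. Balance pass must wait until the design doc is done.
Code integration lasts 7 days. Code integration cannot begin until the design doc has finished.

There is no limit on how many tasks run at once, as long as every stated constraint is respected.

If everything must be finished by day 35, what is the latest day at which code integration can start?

5

Nothing follows cert submission; the deadline of day 35 is its only limit. It must start by 35 − 12 = day 23.
Balance pass must finish before cert submission (must start by day 23, minus 1-day gap → day 22). With a 10-day duration, balance pass must start by 22 − 10 = day 12.
Localization has no dependents, so it just needs to finish by day 35. Starting by 35 − 11 = day 24 achieves that.
Code integration must finish in time for balance pass (must start by day 12); localization (must start by day 24). The tightest is day 12, so code integration must start by 12 − 7 = day 5.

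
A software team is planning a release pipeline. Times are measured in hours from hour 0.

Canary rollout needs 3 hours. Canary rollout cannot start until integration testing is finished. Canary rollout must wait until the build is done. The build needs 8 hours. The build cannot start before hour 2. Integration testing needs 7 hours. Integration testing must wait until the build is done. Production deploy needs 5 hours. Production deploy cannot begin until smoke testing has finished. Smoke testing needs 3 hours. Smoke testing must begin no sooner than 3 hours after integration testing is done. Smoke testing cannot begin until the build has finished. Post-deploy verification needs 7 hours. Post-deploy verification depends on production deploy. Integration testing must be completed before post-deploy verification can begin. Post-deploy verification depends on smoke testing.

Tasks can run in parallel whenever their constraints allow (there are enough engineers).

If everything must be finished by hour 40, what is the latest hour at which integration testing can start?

Nothing follows post-deploy verification; the deadline of hour 40 is its only limit. It must start by 40 − 7 = hour 33.
Since post-deploy verification (must start by hour 33) depends on it, production deploy must finish by hour 33. Backing off its 5-hour duration gives a latest start of hour 28.
Smoke testing feeds production deploy (must start by hour 28); post-deploy verification (must start by hour 33). Taking the minimum, smoke testing must finish by hour 28 and start by 28 − 3 = hour 25.
Nothing follows canary rollout; the deadline of hour 40 is its only limit. It must start by 40 − 3 = hour 37.
Integration testing has several dependents: smoke testing (must start by hour 25, minus 3-hour gap → hour 22); canary rollout (must start by hour 37); post-deploy verification (must start by hour 33). The earliest of those limits is hour 22, so integration testing must start by 22 − 7 = hour 15.

15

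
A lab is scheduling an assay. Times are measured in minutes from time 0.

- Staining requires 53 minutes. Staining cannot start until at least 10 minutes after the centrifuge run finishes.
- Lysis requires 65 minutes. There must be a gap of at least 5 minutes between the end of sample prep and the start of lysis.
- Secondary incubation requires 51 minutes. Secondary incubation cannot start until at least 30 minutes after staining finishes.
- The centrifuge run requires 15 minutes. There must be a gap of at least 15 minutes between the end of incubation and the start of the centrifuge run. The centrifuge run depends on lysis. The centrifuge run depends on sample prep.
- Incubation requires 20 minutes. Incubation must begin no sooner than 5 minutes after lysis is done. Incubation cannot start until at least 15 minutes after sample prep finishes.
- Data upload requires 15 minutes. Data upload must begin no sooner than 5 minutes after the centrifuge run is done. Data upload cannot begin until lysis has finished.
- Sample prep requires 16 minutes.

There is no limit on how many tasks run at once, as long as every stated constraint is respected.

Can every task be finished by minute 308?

Yes

Sample prep has no prerequisites, so it starts at minute 0 and finishes at minute 16.
After sample prep (finishes minute 16, plus 5-minute gap → minute 21), lysis can start at minute 21 and finishes at minute 86.
Incubation has to wait for lysis (finishes minute 86, plus 5-minute gap → minute 91); sample prep (finishes minute 16, plus 15-minute gap → minute 31). The latest of these is minute 91, so incubation runs minute 91 to 91 + 20 = minute 111.
For the centrifuge run: incubation (finishes minute 111, plus 15-minute gap → minute 126); lysis (finishes minute 86); sample prep (finishes minute 16). Taking the maximum gives a start of minute 126, and it finishes at 126 + 15 = minute 141.
Data upload needs all of the centrifuge run (finishes minute 141, plus 5-minute gap → minute 146); lysis (finishes minute 86). That puts its earliest start at minute 146; it finishes at 146 + 15 = minute 161.
Staining cannot begin until the centrifuge run (finishes minute 141, plus 10-minute gap → minute 151). It runs from minute 151 to 151 + 53 = minute 204.
Secondary incubation cannot begin until staining (finishes minute 204, plus 30-minute gap → minute 234). It runs from minute 234 to 234 + 51 = minute 285.
Every task is finished by minute 285, which is no later than the deadline of 308, so the schedule is feasible.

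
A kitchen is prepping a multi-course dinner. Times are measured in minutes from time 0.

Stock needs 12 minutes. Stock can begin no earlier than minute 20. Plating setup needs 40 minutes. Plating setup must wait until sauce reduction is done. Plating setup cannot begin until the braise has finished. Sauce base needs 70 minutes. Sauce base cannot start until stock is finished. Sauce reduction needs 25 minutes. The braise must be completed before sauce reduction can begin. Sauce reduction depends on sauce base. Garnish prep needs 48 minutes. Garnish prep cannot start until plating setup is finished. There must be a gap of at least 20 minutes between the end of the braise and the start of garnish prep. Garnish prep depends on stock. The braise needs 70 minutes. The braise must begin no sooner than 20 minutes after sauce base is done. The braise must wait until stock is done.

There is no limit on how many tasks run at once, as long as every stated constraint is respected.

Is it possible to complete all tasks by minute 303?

Stock waits on its own release at minute 20, so it starts at minute 20 and finishes at 20 + 12 = minute 32.
Sauce base cannot begin until stock (finishes minute 32). It runs from minute 32 to 32 + 70 = minute 102.
For the braise: sauce base (finishes minute 102, plus 20-minute gap → minute 122); stock (finishes minute 32). Taking the maximum gives a start of minute 122, and it finishes at 122 + 70 = minute 192.
Sauce reduction needs all of the braise (finishes minute 192); sauce base (finishes minute 102). That puts its earliest start at minute 192; it finishes at 192 + 25 = minute 217.
Plating setup has to wait for sauce reduction (finishes minute 217); the braise (finishes minute 192). The latest of these is minute 217, so plating setup runs minute 217 to 217 + 40 = minute 257.
Garnish prep cannot start until plating setup (finishes minute 257); the braise (finishes minute 192, plus 20-minute gap → minute 212); stock (finishes minute 32). The controlling bound is minute 257, so garnish prep finishes at 257 + 48 = minute 305.
The earliest everything can be done is minute 305, which is after the deadline of 303, so it is not possible.

No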